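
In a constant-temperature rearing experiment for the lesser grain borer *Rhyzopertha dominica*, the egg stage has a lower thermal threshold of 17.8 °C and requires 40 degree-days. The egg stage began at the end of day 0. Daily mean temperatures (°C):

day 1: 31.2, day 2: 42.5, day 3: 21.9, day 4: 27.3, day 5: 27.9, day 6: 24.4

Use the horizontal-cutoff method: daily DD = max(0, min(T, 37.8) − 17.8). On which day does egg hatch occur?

Daily DD above 17.8 °C (capped at 20.0): 13.4, 20.0, 4.1, 9.5, 10.1, 6.6.
Cumulative: 13.4, 33.4, 37.5, 47.0, 57.1, 63.7.
The total first reaches 40 DD on day 4.

day 4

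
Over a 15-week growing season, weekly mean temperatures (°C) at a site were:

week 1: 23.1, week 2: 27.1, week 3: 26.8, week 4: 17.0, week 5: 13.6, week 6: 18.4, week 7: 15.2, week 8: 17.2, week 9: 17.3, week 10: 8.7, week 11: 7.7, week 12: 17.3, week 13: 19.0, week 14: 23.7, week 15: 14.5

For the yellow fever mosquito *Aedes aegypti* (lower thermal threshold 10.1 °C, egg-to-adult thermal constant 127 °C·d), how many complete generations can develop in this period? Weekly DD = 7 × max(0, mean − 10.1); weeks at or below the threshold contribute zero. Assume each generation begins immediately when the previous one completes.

Weekly DD (7 × max(0, T̄ − 10.1)): 91.0, 119.0, 116.9, 48.3, 24.5, 58.1, 35.7, 49.7, 50.4, 0.0, 0.0, 50.4, 62.3, 95.2, 30.8.
Season total = 832.3 DD.
Complete generations = ⌊832.3 / 127⌋ = 6.

6 generations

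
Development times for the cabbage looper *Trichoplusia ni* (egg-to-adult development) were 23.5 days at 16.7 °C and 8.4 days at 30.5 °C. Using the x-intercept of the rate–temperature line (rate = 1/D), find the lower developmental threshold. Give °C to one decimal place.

Linear rate model ⇒ the product D·(T − T_b) is constant across temperatures.
23.5·(16.7 − T_b) = 8.4·(30.5 − T_b)
T_b = (23.5·16.7 − 8.4·30.5) / (23.5 − 8.4) = 136.25 / 15.1 = 9.023 °C ≈ 9.0 °C.

9.0 °C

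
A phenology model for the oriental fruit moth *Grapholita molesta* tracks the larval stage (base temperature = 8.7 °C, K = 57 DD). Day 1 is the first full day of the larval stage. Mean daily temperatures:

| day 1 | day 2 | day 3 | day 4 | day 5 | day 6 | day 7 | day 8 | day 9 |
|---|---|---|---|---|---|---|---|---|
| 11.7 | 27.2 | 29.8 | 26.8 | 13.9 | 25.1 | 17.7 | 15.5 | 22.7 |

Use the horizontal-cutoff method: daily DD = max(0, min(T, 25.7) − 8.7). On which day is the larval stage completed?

Daily DD above 8.7 °C (capped at 17.0): 3.0, 17.0, 17.0, 17.0, 5.2, 16.4, 9.0, 6.8, 14.0.
Cumulative: 3.0, 20.0, 37.0, 54.0, 59.2, 75.6, 84.6, 91.4, 105.4.
The total first reaches 57 DD on day 5.

day 5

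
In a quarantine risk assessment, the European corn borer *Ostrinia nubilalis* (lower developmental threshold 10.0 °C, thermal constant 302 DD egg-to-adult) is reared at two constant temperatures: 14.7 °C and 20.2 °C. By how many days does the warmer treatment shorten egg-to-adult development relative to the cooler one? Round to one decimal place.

34.6 days

At 14.7 °C: 302 / (14.7 − 10.0) = 302 / 4.7 = 64.255 d.
At 20.2 °C: 302 / (20.2 − 10.0) = 302 / 10.2 = 29.608 d.
Difference = |64.255 − 29.608| = 34.647 ≈ 34.6 days.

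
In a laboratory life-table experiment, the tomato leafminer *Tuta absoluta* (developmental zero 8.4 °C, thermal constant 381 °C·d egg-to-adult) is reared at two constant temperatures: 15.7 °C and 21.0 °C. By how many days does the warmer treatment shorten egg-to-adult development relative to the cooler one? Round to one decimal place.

22.0 days

At 15.7 °C: 381 / (15.7 − 8.4) = 381 / 7.3 = 52.192 d.
At 21.0 °C: 381 / (21.0 − 8.4) = 381 / 12.6 = 30.238 d.
Difference = |52.192 − 30.238| = 21.954 ≈ 22.0 days.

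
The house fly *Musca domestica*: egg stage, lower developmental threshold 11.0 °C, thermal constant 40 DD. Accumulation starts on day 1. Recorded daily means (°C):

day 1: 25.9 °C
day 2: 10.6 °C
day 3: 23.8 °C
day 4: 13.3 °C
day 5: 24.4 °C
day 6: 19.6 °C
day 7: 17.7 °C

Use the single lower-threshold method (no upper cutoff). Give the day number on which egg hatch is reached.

Daily DD above 11.0 °C: 14.9, 0.0, 12.8, 2.3, 13.4, 8.6, 6.7.
Cumulative: 14.9, 14.9, 27.7, 30.0, 43.4, 52.0, 58.7.
The total first reaches 40 DD on day 5.

day 5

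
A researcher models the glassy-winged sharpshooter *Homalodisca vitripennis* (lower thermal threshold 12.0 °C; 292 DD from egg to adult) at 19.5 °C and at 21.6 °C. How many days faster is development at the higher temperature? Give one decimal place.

At 19.5 °C: 292 / (19.5 − 12.0) = 292 / 7.5 = 38.933 d.
At 21.6 °C: 292 / (21.6 − 12.0) = 292 / 9.6 = 30.417 d.
Difference = |38.933 − 30.417| = 8.517 ≈ 8.5 days.

8.5 days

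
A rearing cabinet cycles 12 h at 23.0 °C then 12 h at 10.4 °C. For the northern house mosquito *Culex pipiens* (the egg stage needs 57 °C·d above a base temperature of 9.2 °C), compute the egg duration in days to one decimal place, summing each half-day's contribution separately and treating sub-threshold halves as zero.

7.6 days

Day half: max(0, 23.0 − 9.2) × 0.5 = 13.8 × 0.5 = 6.90 DD.
Night half: max(0, 10.4 − 9.2) × 0.5 = 1.2 × 0.5 = 0.60 DD.
Per 24 h: 7.50 DD/day.
Duration = 57 / 7.50 = 7.600 ≈ 7.6 days.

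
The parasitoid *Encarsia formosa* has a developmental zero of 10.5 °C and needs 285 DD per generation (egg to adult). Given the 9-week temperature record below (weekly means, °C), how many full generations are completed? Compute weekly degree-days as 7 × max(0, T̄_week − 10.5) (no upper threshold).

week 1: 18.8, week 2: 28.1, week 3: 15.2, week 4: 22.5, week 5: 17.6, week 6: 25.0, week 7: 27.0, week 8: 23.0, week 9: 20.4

2 generations

Weekly DD (7 × max(0, T̄ − 10.5)): 58.1, 123.2, 32.9, 84.0, 49.7, 101.5, 115.5, 87.5, 69.3.
Season total = 721.7 DD.
Complete generations = ⌊721.7 / 285⌋ = 2.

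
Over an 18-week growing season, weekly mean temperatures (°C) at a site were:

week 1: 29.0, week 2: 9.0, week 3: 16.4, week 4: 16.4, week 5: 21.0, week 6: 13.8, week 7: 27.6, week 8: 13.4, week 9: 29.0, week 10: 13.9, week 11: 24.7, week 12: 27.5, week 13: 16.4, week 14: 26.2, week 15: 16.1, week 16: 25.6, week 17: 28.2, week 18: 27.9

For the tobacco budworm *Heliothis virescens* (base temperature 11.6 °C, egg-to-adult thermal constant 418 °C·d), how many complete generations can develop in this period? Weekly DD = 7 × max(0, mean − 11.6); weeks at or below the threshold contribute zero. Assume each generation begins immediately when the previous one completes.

Weekly DD (7 × max(0, T̄ − 11.6)): 121.8, 0.0, 33.6, 33.6, 65.8, 15.4, 112.0, 12.6, 121.8, 16.1, 91.7, 111.3, 33.6, 102.2, 31.5, 98.0, 116.2, 114.1.
Season total = 1231.3 DD.
Complete generations = ⌊1231.3 / 418⌋ = 2.

2 generations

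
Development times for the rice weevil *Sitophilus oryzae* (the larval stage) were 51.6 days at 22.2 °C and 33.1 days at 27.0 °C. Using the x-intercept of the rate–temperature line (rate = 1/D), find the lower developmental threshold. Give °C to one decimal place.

13.6 °C

Equal thermal constants: D₁(T₁ − T_b) = D₂(T₂ − T_b).
51.6·(22.2 − T_b) = 33.1·(27.0 − T_b)
T_b = (51.6·22.2 − 33.1·27.0) / (51.6 − 33.1) = 251.82 / 18.5 = 13.612 °C ≈ 13.6 °C.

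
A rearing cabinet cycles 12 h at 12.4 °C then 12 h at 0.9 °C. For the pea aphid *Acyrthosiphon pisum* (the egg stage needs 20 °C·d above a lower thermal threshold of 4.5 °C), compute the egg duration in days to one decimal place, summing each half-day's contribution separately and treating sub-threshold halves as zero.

Day half: max(0, 12.4 − 4.5) × 0.5 = 7.9 × 0.5 = 3.95 DD.
Night half: max(0, 0.9 − 4.5) × 0.5 = 0.0 × 0.5 = 0.00 DD.
Per 24 h: 3.95 DD/day.
Duration = 20 / 3.95 = 5.063 ≈ 5.1 days.

5.1 days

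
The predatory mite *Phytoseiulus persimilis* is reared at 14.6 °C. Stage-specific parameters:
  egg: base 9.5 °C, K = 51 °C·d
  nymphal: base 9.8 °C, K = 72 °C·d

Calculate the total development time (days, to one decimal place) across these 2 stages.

25.0 days

egg: 51 / (14.6 − 9.5) = 51 / 5.1 = 10.000 d.
nymphal: 72 / (14.6 − 9.8) = 72 / 4.8 = 15.000 d.
Sum = 25.000 ≈ 25.0 days.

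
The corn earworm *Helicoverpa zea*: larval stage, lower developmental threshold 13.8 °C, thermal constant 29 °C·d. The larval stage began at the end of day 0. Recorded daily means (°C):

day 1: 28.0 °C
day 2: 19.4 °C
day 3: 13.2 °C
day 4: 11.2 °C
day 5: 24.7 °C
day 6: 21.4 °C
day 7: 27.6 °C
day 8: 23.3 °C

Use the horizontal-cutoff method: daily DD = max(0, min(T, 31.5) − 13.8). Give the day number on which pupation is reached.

Daily DD above 13.8 °C (capped at 17.7): 14.2, 5.6, 0.0, 0.0, 10.9, 7.6, 13.8, 9.5.
Cumulative: 14.2, 19.8, 19.8, 19.8, 30.7, 38.3, 52.1, 61.6.
The total first reaches 29 DD on day 5.

day 5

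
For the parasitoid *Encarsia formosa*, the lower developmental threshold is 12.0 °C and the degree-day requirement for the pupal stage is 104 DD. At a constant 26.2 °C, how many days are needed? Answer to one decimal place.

7.3 days

Daily accumulation = 26.2 − 12.0 = 14.2 DD/day.
Duration = 104 / 14.2 = 7.324 ≈ 7.3 days.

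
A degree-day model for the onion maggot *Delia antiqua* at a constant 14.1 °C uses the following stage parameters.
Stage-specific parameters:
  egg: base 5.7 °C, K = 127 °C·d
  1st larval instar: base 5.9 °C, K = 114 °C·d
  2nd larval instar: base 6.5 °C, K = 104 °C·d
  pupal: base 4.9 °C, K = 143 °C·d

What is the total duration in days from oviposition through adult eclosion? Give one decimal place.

58.2 days

egg: 127 / (14.1 − 5.7) = 127 / 8.4 = 15.119 d.
1st larval instar: 114 / (14.1 − 5.9) = 114 / 8.2 = 13.902 d.
2nd larval instar: 104 / (14.1 − 6.5) = 104 / 7.6 = 13.684 d.
pupal: 143 / (14.1 − 4.9) = 143 / 9.2 = 15.543 d.
Sum = 58.249 ≈ 58.2 days.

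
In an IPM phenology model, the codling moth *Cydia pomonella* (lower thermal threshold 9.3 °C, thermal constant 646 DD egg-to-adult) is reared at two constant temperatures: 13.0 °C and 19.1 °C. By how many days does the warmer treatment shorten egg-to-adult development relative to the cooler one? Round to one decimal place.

108.7 days

At 13.0 °C: 646 / (13.0 − 9.3) = 646 / 3.7 = 174.595 d.
At 19.1 °C: 646 / (19.1 − 9.3) = 646 / 9.8 = 65.918 d.
Difference = |174.595 − 65.918| = 108.676 ≈ 108.7 days.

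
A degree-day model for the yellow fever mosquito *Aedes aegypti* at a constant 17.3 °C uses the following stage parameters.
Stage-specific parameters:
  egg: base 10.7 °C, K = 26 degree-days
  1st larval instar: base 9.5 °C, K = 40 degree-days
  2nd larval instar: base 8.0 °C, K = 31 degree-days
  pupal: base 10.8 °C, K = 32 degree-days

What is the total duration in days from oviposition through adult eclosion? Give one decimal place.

egg: 26 / (17.3 − 10.7) = 26 / 6.6 = 3.939 d.
1st larval instar: 40 / (17.3 − 9.5) = 40 / 7.8 = 5.128 d.
2nd larval instar: 31 / (17.3 − 8.0) = 31 / 9.3 = 3.333 d.
pupal: 32 / (17.3 − 10.8) = 32 / 6.5 = 4.923 d.
Sum = 17.324 ≈ 17.3 days.

17.3 days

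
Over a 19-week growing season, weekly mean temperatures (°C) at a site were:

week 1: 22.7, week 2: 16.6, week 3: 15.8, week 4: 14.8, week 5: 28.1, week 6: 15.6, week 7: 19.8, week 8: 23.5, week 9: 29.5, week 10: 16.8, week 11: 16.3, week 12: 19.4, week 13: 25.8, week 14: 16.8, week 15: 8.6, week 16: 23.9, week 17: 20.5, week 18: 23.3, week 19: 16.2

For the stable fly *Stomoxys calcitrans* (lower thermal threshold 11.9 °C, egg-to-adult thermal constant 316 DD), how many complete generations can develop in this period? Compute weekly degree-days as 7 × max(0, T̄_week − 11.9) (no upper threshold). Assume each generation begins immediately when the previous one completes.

Weekly DD (7 × max(0, T̄ − 11.9)): 75.6, 32.9, 27.3, 20.3, 113.4, 25.9, 55.3, 81.2, 123.2, 34.3, 30.8, 52.5, 97.3, 34.3, 0.0, 84.0, 60.2, 79.8, 30.1.
Season total = 1058.4 DD.
Complete generations = ⌊1058.4 / 316⌋ = 3.

3 generations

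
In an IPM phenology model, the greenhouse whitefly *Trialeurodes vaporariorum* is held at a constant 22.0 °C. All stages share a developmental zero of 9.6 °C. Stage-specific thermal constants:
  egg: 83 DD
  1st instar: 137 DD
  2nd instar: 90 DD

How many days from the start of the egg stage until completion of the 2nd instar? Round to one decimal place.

Daily accumulation at 22.0 °C = 22.0 − 9.6 = 12.4 DD/day.
Total K = 83 + 137 + 90 = 310 DD.
Total duration = 310 / 12.4 = 25.000 ≈ 25.0 days.

25.0 days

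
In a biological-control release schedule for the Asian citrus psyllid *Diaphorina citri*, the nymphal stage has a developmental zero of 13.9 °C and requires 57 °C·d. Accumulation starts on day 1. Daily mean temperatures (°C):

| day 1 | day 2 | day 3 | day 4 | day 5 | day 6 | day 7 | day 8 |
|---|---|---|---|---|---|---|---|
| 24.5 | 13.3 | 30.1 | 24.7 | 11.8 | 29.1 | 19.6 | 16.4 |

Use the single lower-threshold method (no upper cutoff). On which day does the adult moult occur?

Daily DD above 13.9 °C: 10.6, 0.0, 16.2, 10.8, 0.0, 15.2, 5.7, 2.5.
Cumulative: 10.6, 10.6, 26.8, 37.6, 37.6, 52.8, 58.5, 61.0.
The total first reaches 57 DD on day 7.

day 7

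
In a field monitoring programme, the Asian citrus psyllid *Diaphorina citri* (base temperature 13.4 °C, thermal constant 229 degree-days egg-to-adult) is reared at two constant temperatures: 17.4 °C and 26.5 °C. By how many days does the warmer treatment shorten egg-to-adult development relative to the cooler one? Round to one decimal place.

39.8 days

At 17.4 °C: 229 / (17.4 − 13.4) = 229 / 4.0 = 57.250 d.
At 26.5 °C: 229 / (26.5 − 13.4) = 229 / 13.1 = 17.481 d.
Difference = |57.250 − 17.481| = 39.769 ≈ 39.8 days.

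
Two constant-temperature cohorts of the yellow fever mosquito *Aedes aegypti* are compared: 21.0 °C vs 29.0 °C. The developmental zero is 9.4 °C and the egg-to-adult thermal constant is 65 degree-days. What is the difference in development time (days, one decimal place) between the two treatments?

At 21.0 °C: 65 / (21.0 − 9.4) = 65 / 11.6 = 5.603 d.
At 29.0 °C: 65 / (29.0 − 9.4) = 65 / 19.6 = 3.316 d.
Difference = |5.603 − 3.316| = 2.287 ≈ 2.3 days.

2.3 days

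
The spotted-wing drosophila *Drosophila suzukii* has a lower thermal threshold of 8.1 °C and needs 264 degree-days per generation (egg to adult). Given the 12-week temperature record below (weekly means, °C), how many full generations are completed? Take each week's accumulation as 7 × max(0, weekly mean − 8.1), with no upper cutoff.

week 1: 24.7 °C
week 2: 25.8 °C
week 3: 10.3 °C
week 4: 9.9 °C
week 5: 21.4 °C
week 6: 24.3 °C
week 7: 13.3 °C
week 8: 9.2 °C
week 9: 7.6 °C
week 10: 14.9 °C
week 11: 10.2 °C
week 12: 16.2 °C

Weekly DD (7 × max(0, T̄ − 8.1)): 116.2, 123.9, 15.4, 12.6, 93.1, 113.4, 36.4, 7.7, 0.0, 47.6, 14.7, 56.7.
Season total = 637.7 DD.
Complete generations = ⌊637.7 / 264⌋ = 2.

2 generations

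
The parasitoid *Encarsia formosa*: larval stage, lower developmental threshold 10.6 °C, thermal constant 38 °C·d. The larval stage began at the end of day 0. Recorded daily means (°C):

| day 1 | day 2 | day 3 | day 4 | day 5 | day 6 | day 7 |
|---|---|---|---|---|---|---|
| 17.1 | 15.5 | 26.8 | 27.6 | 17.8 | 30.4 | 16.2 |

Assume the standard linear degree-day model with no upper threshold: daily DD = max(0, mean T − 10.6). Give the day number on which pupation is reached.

Daily DD above 10.6 °C: 6.5, 4.9, 16.2, 17.0, 7.2, 19.8, 5.6.
Cumulative: 6.5, 11.4, 27.6, 44.6, 51.8, 71.6, 77.2.
The total first reaches 38 DD on day 4.

day 4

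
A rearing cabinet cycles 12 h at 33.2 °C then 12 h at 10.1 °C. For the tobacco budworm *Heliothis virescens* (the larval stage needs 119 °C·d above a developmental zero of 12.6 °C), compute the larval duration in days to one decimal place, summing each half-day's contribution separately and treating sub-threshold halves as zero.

Day half: max(0, 33.2 − 12.6) × 0.5 = 20.6 × 0.5 = 10.30 DD.
Night half: max(0, 10.1 − 12.6) × 0.5 = 0.0 × 0.5 = 0.00 DD.
Per 24 h: 10.30 DD/day.
Duration = 119 / 10.30 = 11.553 ≈ 11.6 days.

11.6 days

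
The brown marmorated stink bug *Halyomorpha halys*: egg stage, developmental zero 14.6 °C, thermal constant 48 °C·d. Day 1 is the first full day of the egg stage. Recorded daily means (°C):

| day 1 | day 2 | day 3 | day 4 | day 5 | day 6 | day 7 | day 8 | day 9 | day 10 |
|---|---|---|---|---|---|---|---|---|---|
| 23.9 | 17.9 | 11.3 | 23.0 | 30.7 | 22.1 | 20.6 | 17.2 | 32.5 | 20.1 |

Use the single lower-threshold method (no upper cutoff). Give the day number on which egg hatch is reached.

day 7

Daily DD above 14.6 °C: 9.3, 3.3, 0.0, 8.4, 16.1, 7.5, 6.0, 2.6, 17.9, 5.5.
Cumulative: 9.3, 12.6, 12.6, 21.0, 37.1, 44.6, 50.6, 53.2, 71.1, 76.6.
The total first reaches 48 DD on day 7.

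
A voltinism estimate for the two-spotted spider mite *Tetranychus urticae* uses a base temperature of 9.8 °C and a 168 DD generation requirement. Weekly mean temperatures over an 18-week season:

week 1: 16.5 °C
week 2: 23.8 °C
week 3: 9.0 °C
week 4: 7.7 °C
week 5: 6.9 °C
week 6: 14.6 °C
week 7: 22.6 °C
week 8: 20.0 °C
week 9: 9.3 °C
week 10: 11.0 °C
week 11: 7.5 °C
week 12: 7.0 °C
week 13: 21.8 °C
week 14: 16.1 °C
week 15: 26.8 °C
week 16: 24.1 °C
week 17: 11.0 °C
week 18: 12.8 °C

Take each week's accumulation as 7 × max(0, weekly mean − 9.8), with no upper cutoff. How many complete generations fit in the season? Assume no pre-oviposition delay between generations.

4 generations

Weekly DD (7 × max(0, T̄ − 9.8)): 46.9, 98.0, 0.0, 0.0, 0.0, 33.6, 89.6, 71.4, 0.0, 8.4, 0.0, 0.0, 84.0, 44.1, 119.0, 100.1, 8.4, 21.0.
Season total = 724.5 DD.
Complete generations = ⌊724.5 / 168⌋ = 4.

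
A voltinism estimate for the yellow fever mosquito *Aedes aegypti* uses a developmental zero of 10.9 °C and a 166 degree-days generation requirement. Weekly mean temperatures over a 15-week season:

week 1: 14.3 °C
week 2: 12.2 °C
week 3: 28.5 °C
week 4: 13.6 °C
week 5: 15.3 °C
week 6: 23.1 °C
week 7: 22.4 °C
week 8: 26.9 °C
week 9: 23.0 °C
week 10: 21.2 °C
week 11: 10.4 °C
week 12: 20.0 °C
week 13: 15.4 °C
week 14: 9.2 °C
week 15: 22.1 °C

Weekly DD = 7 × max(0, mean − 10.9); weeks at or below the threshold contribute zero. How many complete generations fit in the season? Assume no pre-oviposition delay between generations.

Weekly DD (7 × max(0, T̄ − 10.9)): 23.8, 9.1, 123.2, 18.9, 30.8, 85.4, 80.5, 112.0, 84.7, 72.1, 0.0, 63.7, 31.5, 0.0, 78.4.
Season total = 814.1 DD.
Complete generations = ⌊814.1 / 166⌋ = 4.

4 generations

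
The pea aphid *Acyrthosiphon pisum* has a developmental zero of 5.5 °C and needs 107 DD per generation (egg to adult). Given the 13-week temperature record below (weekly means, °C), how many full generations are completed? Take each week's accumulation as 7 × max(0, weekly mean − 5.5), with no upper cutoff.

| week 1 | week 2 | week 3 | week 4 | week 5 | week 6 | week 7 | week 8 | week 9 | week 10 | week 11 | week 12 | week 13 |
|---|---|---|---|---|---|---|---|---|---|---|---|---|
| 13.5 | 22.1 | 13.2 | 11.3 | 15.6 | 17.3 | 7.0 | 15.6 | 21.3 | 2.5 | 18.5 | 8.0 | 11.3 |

Weekly DD (7 × max(0, T̄ − 5.5)): 56.0, 116.2, 53.9, 40.6, 70.7, 82.6, 10.5, 70.7, 110.6, 0.0, 91.0, 17.5, 40.6.
Season total = 760.9 DD.
Complete generations = ⌊760.9 / 107⌋ = 7.

7 generations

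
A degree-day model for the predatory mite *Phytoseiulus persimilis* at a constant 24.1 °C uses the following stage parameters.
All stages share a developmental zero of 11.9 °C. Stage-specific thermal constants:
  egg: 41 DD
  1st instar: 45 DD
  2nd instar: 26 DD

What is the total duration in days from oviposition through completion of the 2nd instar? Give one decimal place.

Daily accumulation at 24.1 °C = 24.1 − 11.9 = 12.2 DD/day.
Total K = 41 + 45 + 26 = 112 DD.
Total duration = 112 / 12.2 = 9.180 ≈ 9.2 days.

9.2 days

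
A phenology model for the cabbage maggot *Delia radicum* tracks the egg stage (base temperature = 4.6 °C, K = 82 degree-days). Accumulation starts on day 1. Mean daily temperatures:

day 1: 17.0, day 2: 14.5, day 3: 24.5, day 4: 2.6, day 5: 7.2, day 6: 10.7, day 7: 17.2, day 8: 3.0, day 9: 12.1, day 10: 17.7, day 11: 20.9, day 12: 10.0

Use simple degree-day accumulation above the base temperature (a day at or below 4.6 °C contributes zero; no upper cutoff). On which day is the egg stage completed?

Daily DD above 4.6 °C: 12.4, 9.9, 19.9, 0.0, 2.6, 6.1, 12.6, 0.0, 7.5, 13.1, 16.3, 5.4.
Cumulative: 12.4, 22.3, 42.2, 42.2, 44.8, 50.9, 63.5, 63.5, 71.0, 84.1, 100.4, 105.8.
The total first reaches 82 DD on day 10.

day 10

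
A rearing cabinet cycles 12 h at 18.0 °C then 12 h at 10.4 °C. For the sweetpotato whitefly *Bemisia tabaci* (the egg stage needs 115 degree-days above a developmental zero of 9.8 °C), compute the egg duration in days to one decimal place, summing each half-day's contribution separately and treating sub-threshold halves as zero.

26.1 days

Day half: max(0, 18.0 − 9.8) × 0.5 = 8.2 × 0.5 = 4.10 DD.
Night half: max(0, 10.4 − 9.8) × 0.5 = 0.6 × 0.5 = 0.30 DD.
Per 24 h: 4.40 DD/day.
Duration = 115 / 4.40 = 26.136 ≈ 26.1 days.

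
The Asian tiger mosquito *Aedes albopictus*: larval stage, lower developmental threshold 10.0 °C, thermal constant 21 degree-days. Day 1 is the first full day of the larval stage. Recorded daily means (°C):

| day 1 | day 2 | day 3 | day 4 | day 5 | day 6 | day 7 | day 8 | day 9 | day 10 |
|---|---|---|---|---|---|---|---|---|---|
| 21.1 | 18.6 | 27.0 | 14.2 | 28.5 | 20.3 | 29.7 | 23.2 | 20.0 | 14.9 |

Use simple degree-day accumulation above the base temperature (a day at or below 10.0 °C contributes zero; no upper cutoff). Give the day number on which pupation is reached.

Daily DD above 10.0 °C: 11.1, 8.6, 17.0, 4.2, 18.5, 10.3, 19.7, 13.2, 10.0, 4.9.
Cumulative: 11.1, 19.7, 36.7, 40.9, 59.4, 69.7, 89.4, 102.6, 112.6, 117.5.
The total first reaches 21 DD on day 3.

day 3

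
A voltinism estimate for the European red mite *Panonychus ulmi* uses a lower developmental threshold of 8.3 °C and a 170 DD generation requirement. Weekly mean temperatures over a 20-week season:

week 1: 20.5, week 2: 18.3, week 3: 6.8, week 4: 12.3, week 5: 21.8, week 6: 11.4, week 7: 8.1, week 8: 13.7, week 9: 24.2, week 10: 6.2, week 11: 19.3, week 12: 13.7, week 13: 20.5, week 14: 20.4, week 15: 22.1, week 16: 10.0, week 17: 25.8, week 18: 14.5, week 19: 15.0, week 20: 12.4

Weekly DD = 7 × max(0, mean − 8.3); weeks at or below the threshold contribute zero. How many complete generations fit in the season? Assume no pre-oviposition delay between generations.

Weekly DD (7 × max(0, T̄ − 8.3)): 85.4, 70.0, 0.0, 28.0, 94.5, 21.7, 0.0, 37.8, 111.3, 0.0, 77.0, 37.8, 85.4, 84.7, 96.6, 11.9, 122.5, 43.4, 46.9, 28.7.
Season total = 1083.6 DD.
Complete generations = ⌊1083.6 / 170⌋ = 6.

6 generations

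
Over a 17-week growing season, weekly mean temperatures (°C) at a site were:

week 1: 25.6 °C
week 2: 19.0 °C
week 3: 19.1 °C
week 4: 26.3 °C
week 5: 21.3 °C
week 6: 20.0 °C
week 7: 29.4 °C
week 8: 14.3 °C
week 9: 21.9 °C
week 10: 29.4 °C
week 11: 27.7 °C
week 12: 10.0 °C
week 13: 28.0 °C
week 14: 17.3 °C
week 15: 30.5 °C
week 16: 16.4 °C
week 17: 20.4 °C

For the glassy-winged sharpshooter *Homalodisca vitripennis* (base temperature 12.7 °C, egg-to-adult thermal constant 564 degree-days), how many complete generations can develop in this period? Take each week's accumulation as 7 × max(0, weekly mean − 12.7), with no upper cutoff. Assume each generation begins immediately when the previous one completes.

2 generations

Weekly DD (7 × max(0, T̄ − 12.7)): 90.3, 44.1, 44.8, 95.2, 60.2, 51.1, 116.9, 11.2, 64.4, 116.9, 105.0, 0.0, 107.1, 32.2, 124.6, 25.9, 53.9.
Season total = 1143.8 DD.
Complete generations = ⌊1143.8 / 564⌋ = 2.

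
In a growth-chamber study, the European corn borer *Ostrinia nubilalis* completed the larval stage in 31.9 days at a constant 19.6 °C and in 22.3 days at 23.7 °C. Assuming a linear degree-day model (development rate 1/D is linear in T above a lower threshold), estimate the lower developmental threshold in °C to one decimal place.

10.1 °C

Linear rate model ⇒ the product D·(T − T_b) is constant across temperatures.
31.9·(19.6 − T_b) = 22.3·(23.7 − T_b)
T_b = (31.9·19.6 − 22.3·23.7) / (31.9 − 22.3) = 96.73 / 9.6 = 10.076 °C ≈ 10.1 °C.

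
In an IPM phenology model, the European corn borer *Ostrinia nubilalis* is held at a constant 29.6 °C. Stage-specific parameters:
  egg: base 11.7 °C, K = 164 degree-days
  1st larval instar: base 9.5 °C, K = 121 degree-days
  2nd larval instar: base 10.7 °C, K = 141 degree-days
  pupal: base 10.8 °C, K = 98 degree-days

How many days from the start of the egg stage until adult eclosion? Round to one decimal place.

egg: 164 / (29.6 − 11.7) = 164 / 17.9 = 9.162 d.
1st larval instar: 121 / (29.6 − 9.5) = 121 / 20.1 = 6.020 d.
2nd larval instar: 141 / (29.6 − 10.7) = 141 / 18.9 = 7.460 d.
pupal: 98 / (29.6 − 10.8) = 98 / 18.8 = 5.213 d.
Sum = 27.855 ≈ 27.9 days.

27.9 days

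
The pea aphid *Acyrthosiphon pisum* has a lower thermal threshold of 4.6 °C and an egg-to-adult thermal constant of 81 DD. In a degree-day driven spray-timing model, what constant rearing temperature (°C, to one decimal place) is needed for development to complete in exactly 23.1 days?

8.1 °C

Required daily accumulation = 81 / 23.1 = 3.506 DD/day.
T = T_base + 3.506 = 4.6 + 3.506 = 8.106 ≈ 8.1 °C.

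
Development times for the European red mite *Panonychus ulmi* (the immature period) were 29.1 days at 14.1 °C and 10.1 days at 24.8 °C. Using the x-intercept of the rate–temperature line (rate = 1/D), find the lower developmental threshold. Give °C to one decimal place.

8.4 °C

Equal thermal constants: D₁(T₁ − T_b) = D₂(T₂ − T_b).
29.1·(14.1 − T_b) = 10.1·(24.8 − T_b)
T_b = (29.1·14.1 − 10.1·24.8) / (29.1 − 10.1) = 159.83 / 19.0 = 8.412 °C ≈ 8.4 °C.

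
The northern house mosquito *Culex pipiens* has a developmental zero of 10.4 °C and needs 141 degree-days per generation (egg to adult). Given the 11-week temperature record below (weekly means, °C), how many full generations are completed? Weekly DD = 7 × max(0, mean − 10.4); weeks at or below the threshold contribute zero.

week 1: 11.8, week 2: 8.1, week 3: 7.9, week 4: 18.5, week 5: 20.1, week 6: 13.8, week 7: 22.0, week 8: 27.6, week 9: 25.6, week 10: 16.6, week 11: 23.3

Weekly DD (7 × max(0, T̄ − 10.4)): 9.8, 0.0, 0.0, 56.7, 67.9, 23.8, 81.2, 120.4, 106.4, 43.4, 90.3.
Season total = 599.9 DD.
Complete generations = ⌊599.9 / 141⌋ = 4.

4 generations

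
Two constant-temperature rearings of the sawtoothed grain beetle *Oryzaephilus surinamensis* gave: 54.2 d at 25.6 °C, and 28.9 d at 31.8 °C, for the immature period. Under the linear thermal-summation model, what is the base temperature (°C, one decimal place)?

18.5 °C

Under the model K = D·(T − T_b), so D₁·(T₁ − T_b) = D₂·(T₂ − T_b).
54.2·(25.6 − T_b) = 28.9·(31.8 − T_b)
T_b = (54.2·25.6 − 28.9·31.8) / (54.2 − 28.9) = 468.50 / 25.3 = 18.518 °C ≈ 18.5 °C.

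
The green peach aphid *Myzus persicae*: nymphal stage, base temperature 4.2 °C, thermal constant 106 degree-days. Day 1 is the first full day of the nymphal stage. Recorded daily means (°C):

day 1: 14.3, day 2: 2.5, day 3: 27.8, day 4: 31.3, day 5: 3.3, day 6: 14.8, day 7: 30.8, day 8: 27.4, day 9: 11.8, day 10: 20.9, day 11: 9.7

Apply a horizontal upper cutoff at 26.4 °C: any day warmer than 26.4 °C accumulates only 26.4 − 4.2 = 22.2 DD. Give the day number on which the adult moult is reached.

day 8

Daily DD above 4.2 °C (capped at 22.2): 10.1, 0.0, 22.2, 22.2, 0.0, 10.6, 22.2, 22.2, 7.6, 16.7, 5.5.
Cumulative: 10.1, 10.1, 32.3, 54.5, 54.5, 65.1, 87.3, 109.5, 117.1, 133.8, 139.3.
The total first reaches 106 DD on day 8.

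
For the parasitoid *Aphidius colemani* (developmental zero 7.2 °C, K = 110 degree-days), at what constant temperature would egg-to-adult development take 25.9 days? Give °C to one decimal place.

11.4 °C

Required daily accumulation = 110 / 25.9 = 4.247 DD/day.
T = T_base + 4.247 = 7.2 + 4.247 = 11.447 ≈ 11.4 °C.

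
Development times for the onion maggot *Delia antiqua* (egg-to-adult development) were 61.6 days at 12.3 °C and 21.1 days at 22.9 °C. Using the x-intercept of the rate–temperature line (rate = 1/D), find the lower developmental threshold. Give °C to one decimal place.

Equal thermal constants: D₁(T₁ − T_b) = D₂(T₂ − T_b).
61.6·(12.3 − T_b) = 21.1·(22.9 − T_b)
T_b = (61.6·12.3 − 21.1·22.9) / (61.6 − 21.1) = 274.49 / 40.5 = 6.778 °C ≈ 6.8 °C.

6.8 °C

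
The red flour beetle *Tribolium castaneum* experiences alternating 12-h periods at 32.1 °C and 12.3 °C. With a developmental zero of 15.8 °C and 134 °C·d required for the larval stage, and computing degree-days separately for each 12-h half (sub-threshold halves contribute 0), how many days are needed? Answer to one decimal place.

Day half: max(0, 32.1 − 15.8) × 0.5 = 16.3 × 0.5 = 8.15 DD.
Night half: max(0, 12.3 − 15.8) × 0.5 = 0.0 × 0.5 = 0.00 DD.
Per 24 h: 8.15 DD/day.
Duration = 134 / 8.15 = 16.442 ≈ 16.4 days.

16.4 days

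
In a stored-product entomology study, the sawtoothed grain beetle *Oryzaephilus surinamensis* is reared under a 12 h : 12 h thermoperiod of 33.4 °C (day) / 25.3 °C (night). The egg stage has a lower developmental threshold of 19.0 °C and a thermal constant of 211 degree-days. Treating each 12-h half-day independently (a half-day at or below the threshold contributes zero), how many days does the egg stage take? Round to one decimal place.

20.4 days

Day half: max(0, 33.4 − 19.0) × 0.5 = 14.4 × 0.5 = 7.20 DD.
Night half: max(0, 25.3 − 19.0) × 0.5 = 6.3 × 0.5 = 3.15 DD.
Per 24 h: 10.35 DD/day.
Duration = 211 / 10.35 = 20.386 ≈ 20.4 days.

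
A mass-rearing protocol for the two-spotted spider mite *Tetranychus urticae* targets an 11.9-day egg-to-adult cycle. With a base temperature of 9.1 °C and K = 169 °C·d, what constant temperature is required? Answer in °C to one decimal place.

Required daily accumulation = 169 / 11.9 = 14.202 DD/day.
T = T_base + 14.202 = 9.1 + 14.202 = 23.302 ≈ 23.3 °C.

23.3 °C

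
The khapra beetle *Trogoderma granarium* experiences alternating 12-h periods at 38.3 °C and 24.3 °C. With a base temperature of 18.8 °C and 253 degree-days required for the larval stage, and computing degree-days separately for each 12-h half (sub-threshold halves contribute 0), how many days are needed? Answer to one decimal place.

Day half: max(0, 38.3 − 18.8) × 0.5 = 19.5 × 0.5 = 9.75 DD.
Night half: max(0, 24.3 − 18.8) × 0.5 = 5.5 × 0.5 = 2.75 DD.
Per 24 h: 12.50 DD/day.
Duration = 253 / 12.50 = 20.240 ≈ 20.2 days.

20.2 days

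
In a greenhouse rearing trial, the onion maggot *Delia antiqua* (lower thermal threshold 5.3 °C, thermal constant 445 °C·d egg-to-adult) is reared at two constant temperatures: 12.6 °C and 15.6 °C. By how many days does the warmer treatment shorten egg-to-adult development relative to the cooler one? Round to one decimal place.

At 12.6 °C: 445 / (12.6 − 5.3) = 445 / 7.3 = 60.959 d.
At 15.6 °C: 445 / (15.6 − 5.3) = 445 / 10.3 = 43.204 d.
Difference = |60.959 − 43.204| = 17.755 ≈ 17.8 days.

17.8 days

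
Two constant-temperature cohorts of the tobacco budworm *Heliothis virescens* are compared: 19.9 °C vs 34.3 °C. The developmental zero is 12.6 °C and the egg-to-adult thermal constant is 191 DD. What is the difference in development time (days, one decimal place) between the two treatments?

17.4 days

At 19.9 °C: 191 / (19.9 − 12.6) = 191 / 7.3 = 26.164 d.
At 34.3 °C: 191 / (34.3 − 12.6) = 191 / 21.7 = 8.802 d.
Difference = |26.164 − 8.802| = 17.363 ≈ 17.4 days.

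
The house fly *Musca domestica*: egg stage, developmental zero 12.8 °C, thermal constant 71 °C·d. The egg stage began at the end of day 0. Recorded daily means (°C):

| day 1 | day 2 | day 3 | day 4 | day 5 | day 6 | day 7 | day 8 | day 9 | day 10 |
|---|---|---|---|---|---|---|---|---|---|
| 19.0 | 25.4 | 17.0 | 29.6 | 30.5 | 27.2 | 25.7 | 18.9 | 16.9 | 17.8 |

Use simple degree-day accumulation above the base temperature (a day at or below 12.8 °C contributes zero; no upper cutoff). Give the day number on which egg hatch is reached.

Daily DD above 12.8 °C: 6.2, 12.6, 4.2, 16.8, 17.7, 14.4, 12.9, 6.1, 4.1, 5.0.
Cumulative: 6.2, 18.8, 23.0, 39.8, 57.5, 71.9, 84.8, 90.9, 95.0, 100.0.
The total first reaches 71 DD on day 6.

day 6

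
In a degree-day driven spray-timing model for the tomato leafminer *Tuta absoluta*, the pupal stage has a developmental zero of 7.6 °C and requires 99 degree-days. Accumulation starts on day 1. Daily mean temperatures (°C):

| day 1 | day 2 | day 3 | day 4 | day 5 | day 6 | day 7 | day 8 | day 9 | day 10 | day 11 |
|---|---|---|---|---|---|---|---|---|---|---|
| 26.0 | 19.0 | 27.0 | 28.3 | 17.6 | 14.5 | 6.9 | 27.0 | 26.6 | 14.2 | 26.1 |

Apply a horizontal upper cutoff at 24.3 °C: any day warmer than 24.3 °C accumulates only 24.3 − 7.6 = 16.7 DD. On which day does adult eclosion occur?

day 9

Daily DD above 7.6 °C (capped at 16.7): 16.7, 11.4, 16.7, 16.7, 10.0, 6.9, 0.0, 16.7, 16.7, 6.6, 16.7.
Cumulative: 16.7, 28.1, 44.8, 61.5, 71.5, 78.4, 78.4, 95.1, 111.8, 118.4, 135.1.
The total first reaches 99 DD on day 9.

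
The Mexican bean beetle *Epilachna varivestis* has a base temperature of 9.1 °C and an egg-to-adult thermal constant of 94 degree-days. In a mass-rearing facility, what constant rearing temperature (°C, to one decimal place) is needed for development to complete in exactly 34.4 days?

Required daily accumulation = 94 / 34.4 = 2.733 DD/day.
T = T_base + 2.733 = 9.1 + 2.733 = 11.833 ≈ 11.8 °C.

11.8 °C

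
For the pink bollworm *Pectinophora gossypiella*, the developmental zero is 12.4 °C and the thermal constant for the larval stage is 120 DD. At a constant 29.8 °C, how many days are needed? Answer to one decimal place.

Daily accumulation = 29.8 − 12.4 = 17.4 DD/day.
Duration = 120 / 17.4 = 6.897 ≈ 6.9 days.

6.9 days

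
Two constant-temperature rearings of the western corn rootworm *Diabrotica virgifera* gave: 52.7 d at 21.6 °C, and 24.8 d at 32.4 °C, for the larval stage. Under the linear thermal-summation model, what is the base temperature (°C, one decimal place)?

Equal thermal constants: D₁(T₁ − T_b) = D₂(T₂ − T_b).
52.7·(21.6 − T_b) = 24.8·(32.4 − T_b)
T_b = (52.7·21.6 − 24.8·32.4) / (52.7 − 24.8) = 334.80 / 27.9 = 12.000 °C ≈ 12.0 °C.

12.0 °C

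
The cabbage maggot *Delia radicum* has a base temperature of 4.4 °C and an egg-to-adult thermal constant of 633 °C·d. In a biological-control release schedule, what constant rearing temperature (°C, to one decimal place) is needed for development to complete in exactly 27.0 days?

27.8 °C

Required daily accumulation = 633 / 27.0 = 23.444 DD/day.
T = T_base + 23.444 = 4.4 + 23.444 = 27.844 ≈ 27.8 °C.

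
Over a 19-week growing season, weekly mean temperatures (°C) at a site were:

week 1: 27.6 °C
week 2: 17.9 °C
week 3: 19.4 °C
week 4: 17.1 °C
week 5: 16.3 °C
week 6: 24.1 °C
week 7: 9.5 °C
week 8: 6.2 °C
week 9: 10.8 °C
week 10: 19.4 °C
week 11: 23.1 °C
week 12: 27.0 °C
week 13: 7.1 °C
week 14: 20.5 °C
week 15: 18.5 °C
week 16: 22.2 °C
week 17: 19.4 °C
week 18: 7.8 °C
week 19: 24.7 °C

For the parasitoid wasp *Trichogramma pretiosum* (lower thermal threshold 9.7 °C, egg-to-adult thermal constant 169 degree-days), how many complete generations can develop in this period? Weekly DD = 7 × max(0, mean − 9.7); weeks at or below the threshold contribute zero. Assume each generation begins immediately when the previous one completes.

6 generations

Weekly DD (7 × max(0, T̄ − 9.7)): 125.3, 57.4, 67.9, 51.8, 46.2, 100.8, 0.0, 0.0, 7.7, 67.9, 93.8, 121.1, 0.0, 75.6, 61.6, 87.5, 67.9, 0.0, 105.0.
Season total = 1137.5 DD.
Complete generations = ⌊1137.5 / 169⌋ = 6.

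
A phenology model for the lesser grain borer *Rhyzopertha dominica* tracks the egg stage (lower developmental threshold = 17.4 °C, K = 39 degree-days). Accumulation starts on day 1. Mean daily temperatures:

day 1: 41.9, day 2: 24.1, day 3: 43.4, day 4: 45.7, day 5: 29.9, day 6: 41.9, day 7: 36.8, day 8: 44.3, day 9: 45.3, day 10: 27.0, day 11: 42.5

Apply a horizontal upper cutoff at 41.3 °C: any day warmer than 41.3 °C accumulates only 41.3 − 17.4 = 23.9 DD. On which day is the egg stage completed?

day 3

Daily DD above 17.4 °C (capped at 23.9): 23.9, 6.7, 23.9, 23.9, 12.5, 23.9, 19.4, 23.9, 23.9, 9.6, 23.9.
Cumulative: 23.9, 30.6, 54.5, 78.4, 90.9, 114.8, 134.2, 158.1, 182.0, 191.6, 215.5.
The total first reaches 39 DD on day 3.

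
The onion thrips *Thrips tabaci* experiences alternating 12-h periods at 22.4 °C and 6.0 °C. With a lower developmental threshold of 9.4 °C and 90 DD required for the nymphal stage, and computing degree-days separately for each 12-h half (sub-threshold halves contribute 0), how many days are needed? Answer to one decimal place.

Day half: max(0, 22.4 − 9.4) × 0.5 = 13.0 × 0.5 = 6.50 DD.
Night half: max(0, 6.0 − 9.4) × 0.5 = 0.0 × 0.5 = 0.00 DD.
Per 24 h: 6.50 DD/day.
Duration = 90 / 6.50 = 13.846 ≈ 13.8 days.

13.8 days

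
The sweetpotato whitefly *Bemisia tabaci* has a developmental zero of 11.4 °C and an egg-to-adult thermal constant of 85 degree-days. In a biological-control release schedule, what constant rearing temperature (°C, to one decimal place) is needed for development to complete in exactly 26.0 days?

14.7 °C

Required daily accumulation = 85 / 26.0 = 3.269 DD/day.
T = T_base + 3.269 = 11.4 + 3.269 = 14.669 ≈ 14.7 °C.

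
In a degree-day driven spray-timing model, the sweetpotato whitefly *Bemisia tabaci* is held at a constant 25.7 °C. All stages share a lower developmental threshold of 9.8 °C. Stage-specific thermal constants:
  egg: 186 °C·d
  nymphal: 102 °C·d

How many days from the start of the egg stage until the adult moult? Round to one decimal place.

18.1 days

Daily accumulation at 25.7 °C = 25.7 − 9.8 = 15.9 DD/day.
Total K = 186 + 102 = 288 DD.
Total duration = 288 / 15.9 = 18.113 ≈ 18.1 days.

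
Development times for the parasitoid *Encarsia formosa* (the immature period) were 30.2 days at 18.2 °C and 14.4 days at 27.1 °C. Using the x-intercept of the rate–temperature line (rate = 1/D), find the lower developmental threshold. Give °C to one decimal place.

10.1 °C

Linear rate model ⇒ the product D·(T − T_b) is constant across temperatures.
30.2·(18.2 − T_b) = 14.4·(27.1 − T_b)
T_b = (30.2·18.2 − 14.4·27.1) / (30.2 − 14.4) = 159.40 / 15.8 = 10.089 °C ≈ 10.1 °C.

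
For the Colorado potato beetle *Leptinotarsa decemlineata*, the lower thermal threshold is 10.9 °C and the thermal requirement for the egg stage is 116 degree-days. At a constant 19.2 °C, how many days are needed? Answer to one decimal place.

Daily accumulation = 19.2 − 10.9 = 8.3 DD/day.
Duration = 116 / 8.3 = 13.976 ≈ 14.0 days.

14.0 days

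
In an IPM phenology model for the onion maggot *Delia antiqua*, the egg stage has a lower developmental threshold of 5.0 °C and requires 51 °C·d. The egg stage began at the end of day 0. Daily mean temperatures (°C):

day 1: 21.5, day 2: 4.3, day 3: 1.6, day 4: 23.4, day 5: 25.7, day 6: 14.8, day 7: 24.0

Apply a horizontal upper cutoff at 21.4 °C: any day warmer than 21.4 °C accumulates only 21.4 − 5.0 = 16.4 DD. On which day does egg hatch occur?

day 6

Daily DD above 5.0 °C (capped at 16.4): 16.4, 0.0, 0.0, 16.4, 16.4, 9.8, 16.4.
Cumulative: 16.4, 16.4, 16.4, 32.8, 49.2, 59.0, 75.4.
The total first reaches 51 DD on day 6.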